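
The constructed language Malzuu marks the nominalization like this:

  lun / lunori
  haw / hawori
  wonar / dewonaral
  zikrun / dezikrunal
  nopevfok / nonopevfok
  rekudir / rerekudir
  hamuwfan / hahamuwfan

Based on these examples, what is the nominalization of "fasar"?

lun and zikrun both end in -n yet inflect differently (lunori, dezikrunal), so the final letter is not what conditions the rule; the number of vowels is.
"fasar" has 2 vowels. The stems with 2 vowels (wonar → dewonaral, zikrun → dezikrunal) add de- … -al around the stem.
The other patterns: stems with 1 vowel add -ori; stems with 3 vowels repeat the first consonant+vowel as a prefix.
So fasar → defasaral.

defasaral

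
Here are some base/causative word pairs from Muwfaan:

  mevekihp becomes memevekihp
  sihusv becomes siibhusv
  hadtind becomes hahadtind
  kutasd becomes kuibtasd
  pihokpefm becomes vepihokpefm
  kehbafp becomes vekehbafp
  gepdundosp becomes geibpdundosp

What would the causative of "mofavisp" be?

gepdundosp and kehbafp both end in -p yet inflect differently (geibpdundosp, vekehbafp), so the final letter is not what conditions the rule; the second-to-last letter is.
"mofavisp" has second-to-last letter 's'. The stems whose second-to-last letter is 's' (gepdundosp → geibpdundosp, kutasd → kuibtasd, sihusv → siibhusv) insert -ib- after the first vowel.
The other patterns: stems whose second-to-last letter is 'f' add the prefix ve-; stems whose second-to-last letter is 'h' or 'n' repeat the first consonant+vowel as a prefix.
So mofavisp → moibfavisp.

moibfavisp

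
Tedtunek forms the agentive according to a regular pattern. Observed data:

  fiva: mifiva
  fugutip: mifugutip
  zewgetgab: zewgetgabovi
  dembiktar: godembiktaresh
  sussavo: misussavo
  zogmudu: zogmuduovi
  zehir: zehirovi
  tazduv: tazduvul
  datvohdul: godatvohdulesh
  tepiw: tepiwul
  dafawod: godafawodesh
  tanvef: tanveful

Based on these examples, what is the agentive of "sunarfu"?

misunarfu

dembiktar and zehir both end in -r yet inflect differently (godembiktaresh, zehirovi), so the final letter is not what conditions the rule; the first letter is.
"sunarfu" begins with s-. The one such stem in the data (sussavo → misussavo) adds the prefix mi-, so the same rule applies.
So sunarfu → misunarfu.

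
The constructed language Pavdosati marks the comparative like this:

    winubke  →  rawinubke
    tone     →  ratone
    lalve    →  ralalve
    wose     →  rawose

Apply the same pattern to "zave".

razave

Every pair shown (winubke → rawinubke, tone → ratone, lalve → ralalve, …) follows the same rule: add the prefix ra-.
So zave → razave.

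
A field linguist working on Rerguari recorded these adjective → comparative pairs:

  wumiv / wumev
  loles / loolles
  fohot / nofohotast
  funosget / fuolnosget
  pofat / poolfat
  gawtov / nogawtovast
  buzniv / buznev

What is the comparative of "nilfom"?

nonilfomast

"nilfom" has last vowel 'o'. The stems whose last vowel is 'o' (gawtov → nogawtovast, fohot → nofohotast) add no- … -ast around the stem.
The other patterns: stems whose last vowel is 'i' change the last vowel to 'e'; stems whose last vowel is 'a' or 'e' insert -ol- after the first vowel.
So nilfom → nonilfomast.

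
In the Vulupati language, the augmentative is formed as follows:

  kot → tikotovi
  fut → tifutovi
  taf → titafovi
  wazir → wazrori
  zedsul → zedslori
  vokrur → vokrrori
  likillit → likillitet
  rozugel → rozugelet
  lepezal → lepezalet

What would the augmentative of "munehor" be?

kot and likillit both end in -t yet inflect differently (tikotovi, likillitet), so the final letter is not what conditions the rule; the number of vowels is.
"munehor" has 3 vowels. The stems with 3 vowels (likillit → likillitet, rozugel → rozugelet, lepezal → lepezalet) add -et.
The other patterns: stems with 1 vowel add ti- … -ovi around the stem; stems with 2 vowels delete the last vowel and add -ori.
So munehor → munehoret.

munehoret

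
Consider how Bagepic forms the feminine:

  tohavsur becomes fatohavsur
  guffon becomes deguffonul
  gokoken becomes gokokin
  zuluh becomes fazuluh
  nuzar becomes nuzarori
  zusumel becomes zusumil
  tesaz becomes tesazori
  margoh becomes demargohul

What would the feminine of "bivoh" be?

guffon and gokoken both end in -n yet inflect differently (deguffonul, gokokin), so the final letter is not what conditions the rule; the last vowel is.
"bivoh" has last vowel 'o'. The stems whose last vowel is 'o' (guffon → deguffonul, margoh → demargohul) add de- … -ul around the stem.
The other patterns: stems whose last vowel is 'a' add -ori; stems whose last vowel is 'e' change the last vowel to 'i'; stems whose last vowel is 'u' add the prefix fa-.
So bivoh → debivohul.

debivohul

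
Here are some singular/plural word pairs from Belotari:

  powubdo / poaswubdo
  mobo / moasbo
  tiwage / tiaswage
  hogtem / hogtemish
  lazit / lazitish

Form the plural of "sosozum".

"sosozum" ends in a consonant. The stems ending in a consonant (hogtem → hogtemish, lazit → lazitish) add -ish.
So sosozum → sosozumish.

sosozumish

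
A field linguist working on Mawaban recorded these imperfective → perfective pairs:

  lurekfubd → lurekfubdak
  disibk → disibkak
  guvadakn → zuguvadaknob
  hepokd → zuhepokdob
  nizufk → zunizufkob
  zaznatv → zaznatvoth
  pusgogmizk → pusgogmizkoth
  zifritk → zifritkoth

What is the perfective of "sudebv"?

sudebvak

lurekfubd and hepokd both end in -d yet inflect differently (lurekfubdak, zuhepokdob), so the final letter is not what conditions the rule; the second-to-last letter is.
"sudebv" has second-to-last letter 'b'. The stems whose second-to-last letter is 'b' (lurekfubd → lurekfubdak, disibk → disibkak) add -ak.
So sudebv → sudebvak.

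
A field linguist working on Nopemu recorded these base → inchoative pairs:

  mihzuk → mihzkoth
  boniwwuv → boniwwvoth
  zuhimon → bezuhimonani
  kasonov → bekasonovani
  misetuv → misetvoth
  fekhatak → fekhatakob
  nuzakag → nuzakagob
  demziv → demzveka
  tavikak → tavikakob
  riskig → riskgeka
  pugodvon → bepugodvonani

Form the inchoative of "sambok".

misetuv and demziv both end in -v yet inflect differently (misetvoth, demzveka), so the final letter is not what conditions the rule; the last vowel is.
"sambok" has last vowel 'o'. The stems whose last vowel is 'o' (zuhimon → bezuhimonani, kasonov → bekasonovani, pugodvon → bepugodvonani) add be- … -ani around the stem.
So sambok → besambokani.

besambokani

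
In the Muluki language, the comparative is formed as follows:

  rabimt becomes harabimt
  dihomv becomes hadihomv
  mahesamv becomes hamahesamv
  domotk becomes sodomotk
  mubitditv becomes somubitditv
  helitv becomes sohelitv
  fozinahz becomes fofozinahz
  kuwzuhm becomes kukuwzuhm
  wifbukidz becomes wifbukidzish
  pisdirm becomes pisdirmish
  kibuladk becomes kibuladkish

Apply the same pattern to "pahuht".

dihomv and mubitditv both end in -v yet inflect differently (hadihomv, somubitditv), so the final letter is not what conditions the rule; the second-to-last letter is.
"pahuht" has second-to-last letter 'h'. The stems whose second-to-last letter is 'h' (fozinahz → fofozinahz, kuwzuhm → kukuwzuhm) repeat the first consonant+vowel as a prefix.
The other patterns: stems whose second-to-last letter is 'm' add the prefix ha-; stems whose second-to-last letter is 't' add the prefix so-; stems whose second-to-last letter is 'd' or 'r' add -ish.
So pahuht → papahuht.

papahuht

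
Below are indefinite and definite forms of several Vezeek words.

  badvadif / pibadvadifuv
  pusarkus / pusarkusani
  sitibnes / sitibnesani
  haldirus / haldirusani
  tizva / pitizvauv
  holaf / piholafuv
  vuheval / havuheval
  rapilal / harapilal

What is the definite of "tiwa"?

pitiwauv

vuheval and holaf both have last vowel 'a' yet inflect differently (havuheval, piholafuv), so the last vowel is not what conditions the rule; the final letter is.
"tiwa" ends in -a. The one such stem in the data (tizva → pitizvauv) adds pi- … -uv around the stem, so the same rule applies.
The other patterns: stems ending in -l add the prefix ha-; stems ending in -s add -ani.
So tiwa → pitiwauv.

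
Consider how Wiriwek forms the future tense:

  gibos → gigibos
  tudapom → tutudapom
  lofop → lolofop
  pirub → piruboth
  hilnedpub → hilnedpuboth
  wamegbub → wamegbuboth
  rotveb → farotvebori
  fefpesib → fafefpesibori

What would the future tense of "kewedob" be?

kekewedob

"kewedob" has last vowel 'o'. The stems whose last vowel is 'o' (gibos → gigibos, tudapom → tutudapom, lofop → lolofop) repeat the first consonant+vowel as a prefix.
The other patterns: stems whose last vowel is 'u' add -oth; stems whose last vowel is 'e' or 'i' add fa- … -ori around the stem.
So kewedob → kekewedob.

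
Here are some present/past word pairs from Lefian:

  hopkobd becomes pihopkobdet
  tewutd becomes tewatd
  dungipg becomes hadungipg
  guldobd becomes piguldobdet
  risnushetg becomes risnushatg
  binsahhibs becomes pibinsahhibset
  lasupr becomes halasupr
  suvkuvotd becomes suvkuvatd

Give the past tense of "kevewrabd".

pikevewrabdet

"kevewrabd" has second-to-last letter 'b'. The stems whose second-to-last letter is 'b' (hopkobd → pihopkobdet, guldobd → piguldobdet, binsahhibs → pibinsahhibset) add pi- … -et around the stem.
So kevewrabd → pikevewrabdet.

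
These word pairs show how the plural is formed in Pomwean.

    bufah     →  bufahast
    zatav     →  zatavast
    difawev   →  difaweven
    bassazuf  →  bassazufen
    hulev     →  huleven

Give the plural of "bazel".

zatav and difawev both end in -v yet inflect differently (zatavast, difaweven), so the final letter is not what conditions the rule; the last vowel is.
"bazel" has last vowel 'e'. The stems whose last vowel is 'e' (difawev → difaweven, hulev → huleven) add -en.
The other pattern: stems whose last vowel is 'a' add -ast.
So bazel → bazelen.

bazelen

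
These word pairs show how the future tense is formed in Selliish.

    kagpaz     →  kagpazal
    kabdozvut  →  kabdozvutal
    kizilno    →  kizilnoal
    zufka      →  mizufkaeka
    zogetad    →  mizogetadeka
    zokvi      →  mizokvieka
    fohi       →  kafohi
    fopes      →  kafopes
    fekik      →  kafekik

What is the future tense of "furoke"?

kafuroke

zokvi and fohi both end in -i yet inflect differently (mizokvieka, kafohi), so the final letter is not what conditions the rule; the first letter is.
"furoke" begins with f-. The stems beginning with f- (fohi → kafohi, fopes → kafopes, fekik → kafekik) add the prefix ka-.
The other patterns: stems beginning with k- add -al; stems beginning with z- add mi- … -eka around the stem.
So furoke → kafuroke.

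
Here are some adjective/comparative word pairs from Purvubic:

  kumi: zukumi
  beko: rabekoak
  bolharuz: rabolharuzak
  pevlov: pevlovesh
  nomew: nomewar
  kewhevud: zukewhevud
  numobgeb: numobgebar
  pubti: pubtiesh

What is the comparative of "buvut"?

rabuvutak

"buvut" begins with b-. The stems beginning with b- (bolharuz → rabolharuzak, beko → rabekoak) add ra- … -ak around the stem.
The other patterns: stems beginning with n- add -ar; stems beginning with p- add -esh; stems beginning with k- add the prefix zu-.
So buvut → rabuvutak.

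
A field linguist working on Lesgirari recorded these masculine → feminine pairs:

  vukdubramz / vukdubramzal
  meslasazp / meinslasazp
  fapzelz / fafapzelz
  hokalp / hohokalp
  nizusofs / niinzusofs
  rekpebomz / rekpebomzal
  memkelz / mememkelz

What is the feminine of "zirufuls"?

zizirufuls

fapzelz and vukdubramz both end in -z yet inflect differently (fafapzelz, vukdubramzal), so the final letter is not what conditions the rule; the second-to-last letter is.
"zirufuls" has second-to-last letter 'l'. The stems whose second-to-last letter is 'l' (fapzelz → fafapzelz, hokalp → hohokalp, memkelz → mememkelz) repeat the first consonant+vowel as a prefix.
The other patterns: stems whose second-to-last letter is 'm' add -al; stems whose second-to-last letter is 'f' or 'z' insert -in- after the first vowel.
So zirufuls → zizirufuls.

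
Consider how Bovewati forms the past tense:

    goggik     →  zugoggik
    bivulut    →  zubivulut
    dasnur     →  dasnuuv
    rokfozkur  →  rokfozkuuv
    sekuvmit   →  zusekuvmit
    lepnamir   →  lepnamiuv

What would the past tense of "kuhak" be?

zukuhak

lepnamir and goggik both have last vowel 'i' yet inflect differently (lepnamiuv, zugoggik), so the last vowel is not what conditions the rule; the final letter is.
"kuhak" ends in -k. The one such stem in the data (goggik → zugoggik) adds the prefix zu-, so the same rule applies.
So kuhak → zukuhak.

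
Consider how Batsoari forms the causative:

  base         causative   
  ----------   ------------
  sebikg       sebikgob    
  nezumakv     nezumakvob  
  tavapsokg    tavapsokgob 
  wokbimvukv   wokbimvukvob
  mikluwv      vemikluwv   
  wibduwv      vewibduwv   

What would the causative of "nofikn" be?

nofiknob

nezumakv and mikluwv both end in -v yet inflect differently (nezumakvob, vemikluwv), so the final letter is not what conditions the rule; the second-to-last letter is.
"nofikn" has second-to-last letter 'k'. The stems whose second-to-last letter is 'k' (sebikg → sebikgob, nezumakv → nezumakvob, tavapsokg → tavapsokgob) add -ob.
So nofikn → nofiknob.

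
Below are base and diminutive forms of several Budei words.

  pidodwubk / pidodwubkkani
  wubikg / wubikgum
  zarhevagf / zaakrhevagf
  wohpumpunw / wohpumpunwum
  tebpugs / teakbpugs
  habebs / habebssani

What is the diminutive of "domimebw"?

habebs and tebpugs both end in -s yet inflect differently (habebssani, teakbpugs), so the final letter is not what conditions the rule; the second-to-last letter is.
"domimebw" has second-to-last letter 'b'. The stems whose second-to-last letter is 'b' (habebs → habebssani, pidodwubk → pidodwubkkani) double the final consonant and add -ani.
So domimebw → domimebwwani.

domimebwwani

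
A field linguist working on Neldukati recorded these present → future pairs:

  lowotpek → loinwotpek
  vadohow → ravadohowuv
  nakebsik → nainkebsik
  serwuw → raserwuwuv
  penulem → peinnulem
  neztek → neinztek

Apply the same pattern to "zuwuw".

razuwuwuv

vadohow and penulem both have 3 vowels yet inflect differently (ravadohowuv, peinnulem), so the number of vowels is not what conditions the rule; the final letter is.
"zuwuw" ends in -w. The stems ending in -w (serwuw → raserwuwuv, vadohow → ravadohowuv) add ra- … -uv around the stem.
So zuwuw → razuwuwuv.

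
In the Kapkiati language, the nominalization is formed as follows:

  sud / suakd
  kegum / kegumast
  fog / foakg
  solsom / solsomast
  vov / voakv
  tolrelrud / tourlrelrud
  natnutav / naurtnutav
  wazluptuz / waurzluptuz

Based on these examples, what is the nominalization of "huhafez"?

sud and tolrelrud both end in -d yet inflect differently (suakd, tourlrelrud), so the final letter is not what conditions the rule; the number of vowels is.
"huhafez" has 3 vowels. The stems with 3 vowels (tolrelrud → tourlrelrud, natnutav → naurtnutav, wazluptuz → waurzluptuz) insert -ur- after the first vowel.
So huhafez → huurhafez.

huurhafez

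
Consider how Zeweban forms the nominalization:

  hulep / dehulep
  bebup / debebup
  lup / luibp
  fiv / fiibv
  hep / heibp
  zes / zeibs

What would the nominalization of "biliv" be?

debiliv

"biliv" has 2 vowels. The stems with 2 vowels (hulep → dehulep, bebup → debebup) add the prefix de-.
So biliv → debiliv.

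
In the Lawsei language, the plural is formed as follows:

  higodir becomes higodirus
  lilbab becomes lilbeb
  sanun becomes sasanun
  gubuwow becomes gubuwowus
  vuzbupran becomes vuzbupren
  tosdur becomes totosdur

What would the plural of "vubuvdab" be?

vubuvdeb

vuzbupran and sanun both end in -n yet inflect differently (vuzbupren, sasanun), so the final letter is not what conditions the rule; the last vowel is.
"vubuvdab" has last vowel 'a'. The stems whose last vowel is 'a' (vuzbupran → vuzbupren, lilbab → lilbeb) change the last vowel to 'e'.
The other patterns: stems whose last vowel is 'u' repeat the first consonant+vowel as a prefix; stems whose last vowel is 'i' or 'o' add -us.
So vubuvdab → vubuvdeb.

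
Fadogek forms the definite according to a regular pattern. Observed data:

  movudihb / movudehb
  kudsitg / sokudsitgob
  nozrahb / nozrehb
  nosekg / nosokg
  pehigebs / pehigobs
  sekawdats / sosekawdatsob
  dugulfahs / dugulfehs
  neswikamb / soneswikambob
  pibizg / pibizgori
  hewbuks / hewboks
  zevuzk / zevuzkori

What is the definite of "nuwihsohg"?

"nuwihsohg" has second-to-last letter 'h'. The stems whose second-to-last letter is 'h' (movudihb → movudehb, nozrahb → nozrehb, dugulfahs → dugulfehs) change the last vowel to 'e'.
The other patterns: stems whose second-to-last letter is 'z' add -ori; stems whose second-to-last letter is 'm' or 't' add so- … -ob around the stem; stems whose second-to-last letter is 'b' or 'k' change the last vowel to 'o'.
So nuwihsohg → nuwihsehg.

nuwihsehg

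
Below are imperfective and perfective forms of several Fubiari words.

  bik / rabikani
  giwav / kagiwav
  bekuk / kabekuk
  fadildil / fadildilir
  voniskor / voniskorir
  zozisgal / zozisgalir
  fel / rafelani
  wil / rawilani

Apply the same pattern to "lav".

ralavani

"lav" has 1 vowel. The stems with 1 vowel (bik → rabikani, wil → rawilani, fel → rafelani) add ra- … -ani around the stem.
The other patterns: stems with 2 vowels add the prefix ka-; stems with 3 vowels add -ir.
So lav → ralavani.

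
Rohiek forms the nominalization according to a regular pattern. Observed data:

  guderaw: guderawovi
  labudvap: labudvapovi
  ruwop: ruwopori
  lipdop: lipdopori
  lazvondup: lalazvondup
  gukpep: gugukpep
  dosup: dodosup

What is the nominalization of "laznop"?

"laznop" has last vowel 'o'. The stems whose last vowel is 'o' (ruwop → ruwopori, lipdop → lipdopori) add -ori.
The other patterns: stems whose last vowel is 'a' add -ovi; stems whose last vowel is 'e' or 'u' repeat the first consonant+vowel as a prefix.
So laznop → laznopori.

laznopori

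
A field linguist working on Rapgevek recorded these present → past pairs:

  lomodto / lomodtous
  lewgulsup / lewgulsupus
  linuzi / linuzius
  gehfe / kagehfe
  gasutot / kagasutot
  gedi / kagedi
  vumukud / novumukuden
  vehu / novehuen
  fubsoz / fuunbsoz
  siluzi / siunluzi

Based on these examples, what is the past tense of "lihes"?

lihesus

linuzi and gedi both end in -i yet inflect differently (linuzius, kagedi), so the final letter is not what conditions the rule; the first letter is.
"lihes" begins with l-. The stems beginning with l- (lomodto → lomodtous, lewgulsup → lewgulsupus, linuzi → linuzius) add -us.
So lihes → lihesus.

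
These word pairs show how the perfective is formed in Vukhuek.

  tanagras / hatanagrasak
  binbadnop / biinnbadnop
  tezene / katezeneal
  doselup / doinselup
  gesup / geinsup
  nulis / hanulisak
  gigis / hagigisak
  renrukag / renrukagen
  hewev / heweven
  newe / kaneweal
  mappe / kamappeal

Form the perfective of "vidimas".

havidimasak

newe and hewev both have last vowel 'e' yet inflect differently (kaneweal, heweven), so the last vowel is not what conditions the rule; the final letter is.
"vidimas" ends in -s. The stems ending in -s (nulis → hanulisak, gigis → hagigisak, tanagras → hatanagrasak) add ha- … -ak around the stem.
The other patterns: stems ending in -e add ka- … -al around the stem; stems ending in -p insert -in- after the first vowel; stems ending in -g or -v add -en.
So vidimas → havidimasak.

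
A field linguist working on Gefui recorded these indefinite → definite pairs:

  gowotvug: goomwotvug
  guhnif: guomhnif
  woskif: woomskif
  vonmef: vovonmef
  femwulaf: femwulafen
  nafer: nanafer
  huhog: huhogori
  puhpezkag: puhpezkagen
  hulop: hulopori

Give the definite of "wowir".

vonmef and guhnif both end in -f yet inflect differently (vovonmef, guomhnif), so the final letter is not what conditions the rule; the last vowel is.
"wowir" has last vowel 'i'. The stems whose last vowel is 'i' (guhnif → guomhnif, woskif → woomskif) insert -om- after the first vowel.
So wowir → woomwir.

woomwir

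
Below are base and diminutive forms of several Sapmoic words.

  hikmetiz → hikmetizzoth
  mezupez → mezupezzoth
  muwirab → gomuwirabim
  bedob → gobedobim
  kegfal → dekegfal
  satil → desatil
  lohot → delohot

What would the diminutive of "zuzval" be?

dezuzval

"zuzval" ends in -l. The stems ending in -l (kegfal → dekegfal, satil → desatil) add the prefix de-.
The other patterns: stems ending in -z double the final consonant and add -oth; stems ending in -b add go- … -im around the stem.
So zuzval → dezuzval.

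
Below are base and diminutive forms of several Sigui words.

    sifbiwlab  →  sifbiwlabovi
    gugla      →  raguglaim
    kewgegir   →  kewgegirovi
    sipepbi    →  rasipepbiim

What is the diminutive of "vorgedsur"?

gugla and sifbiwlab both have last vowel 'a' yet inflect differently (raguglaim, sifbiwlabovi), so the last vowel is not what conditions the rule; whether the stem ends in a vowel or a consonant is.
"vorgedsur" ends in a consonant. The stems ending in a consonant (sifbiwlab → sifbiwlabovi, kewgegir → kewgegirovi) add -ovi.
So vorgedsur → vorgedsurovi.

vorgedsurovi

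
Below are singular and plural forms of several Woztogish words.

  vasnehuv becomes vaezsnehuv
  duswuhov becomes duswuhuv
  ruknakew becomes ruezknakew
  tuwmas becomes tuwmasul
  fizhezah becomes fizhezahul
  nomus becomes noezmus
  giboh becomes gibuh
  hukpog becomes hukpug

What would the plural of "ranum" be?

raeznum

fizhezah and giboh both end in -h yet inflect differently (fizhezahul, gibuh), so the final letter is not what conditions the rule; the last vowel is.
"ranum" has last vowel 'u'. The stems whose last vowel is 'u' (nomus → noezmus, vasnehuv → vaezsnehuv) insert -ez- after the first vowel.
So ranum → raeznum.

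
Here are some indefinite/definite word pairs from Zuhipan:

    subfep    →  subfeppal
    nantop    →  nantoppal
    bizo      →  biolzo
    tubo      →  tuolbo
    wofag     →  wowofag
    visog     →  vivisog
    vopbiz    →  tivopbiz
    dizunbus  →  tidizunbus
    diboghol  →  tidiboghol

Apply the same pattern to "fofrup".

fofruppal

nantop and bizo both have last vowel 'o' yet inflect differently (nantoppal, biolzo), so the last vowel is not what conditions the rule; the final letter is.
"fofrup" ends in -p. The stems ending in -p (subfep → subfeppal, nantop → nantoppal) double the final consonant and add -al.
So fofrup → fofruppal.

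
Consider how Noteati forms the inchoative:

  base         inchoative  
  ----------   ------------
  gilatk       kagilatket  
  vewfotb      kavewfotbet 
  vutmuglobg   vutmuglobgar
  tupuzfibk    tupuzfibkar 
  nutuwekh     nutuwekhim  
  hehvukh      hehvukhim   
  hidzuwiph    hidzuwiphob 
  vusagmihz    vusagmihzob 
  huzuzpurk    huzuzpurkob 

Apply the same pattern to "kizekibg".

kizekibgar

gilatk and tupuzfibk both end in -k yet inflect differently (kagilatket, tupuzfibkar), so the final letter is not what conditions the rule; the second-to-last letter is.
"kizekibg" has second-to-last letter 'b'. The stems whose second-to-last letter is 'b' (vutmuglobg → vutmuglobgar, tupuzfibk → tupuzfibkar) add -ar.
The other patterns: stems whose second-to-last letter is 't' add ka- … -et around the stem; stems whose second-to-last letter is 'k' add -im; stems whose second-to-last letter is 'h', 'p' or 'r' add -ob.
So kizekibg → kizekibgar.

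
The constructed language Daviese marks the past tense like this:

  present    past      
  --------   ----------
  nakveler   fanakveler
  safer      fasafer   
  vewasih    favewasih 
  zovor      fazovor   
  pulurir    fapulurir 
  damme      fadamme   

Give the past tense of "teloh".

Every pair shown (nakveler → fanakveler, safer → fasafer, vewasih → favewasih, …) follows the same rule: add the prefix fa-.
So teloh → fateloh.

fateloh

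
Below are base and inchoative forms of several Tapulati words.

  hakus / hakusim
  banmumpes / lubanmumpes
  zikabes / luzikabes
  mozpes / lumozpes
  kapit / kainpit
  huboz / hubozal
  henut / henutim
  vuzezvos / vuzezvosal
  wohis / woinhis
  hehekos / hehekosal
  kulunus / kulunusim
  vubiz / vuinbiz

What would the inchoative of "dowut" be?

huboz and vubiz both end in -z yet inflect differently (hubozal, vuinbiz), so the final letter is not what conditions the rule; the last vowel is.
"dowut" has last vowel 'u'. The stems whose last vowel is 'u' (hakus → hakusim, kulunus → kulunusim, henut → henutim) add -im.
The other patterns: stems whose last vowel is 'o' add -al; stems whose last vowel is 'i' insert -in- after the first vowel; stems whose last vowel is 'e' add the prefix lu-.
So dowut → dowutim.

dowutim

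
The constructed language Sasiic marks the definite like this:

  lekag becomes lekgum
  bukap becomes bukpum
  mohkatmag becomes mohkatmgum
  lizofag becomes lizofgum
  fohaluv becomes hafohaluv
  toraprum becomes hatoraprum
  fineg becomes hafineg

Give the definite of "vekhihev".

"vekhihev" has last vowel 'e'. The one such stem in the data (fineg → hafineg) adds the prefix ha-, so the same rule applies.
The other pattern: stems whose last vowel is 'a' delete the last vowel and add -um.
So vekhihev → havekhihev.

havekhihev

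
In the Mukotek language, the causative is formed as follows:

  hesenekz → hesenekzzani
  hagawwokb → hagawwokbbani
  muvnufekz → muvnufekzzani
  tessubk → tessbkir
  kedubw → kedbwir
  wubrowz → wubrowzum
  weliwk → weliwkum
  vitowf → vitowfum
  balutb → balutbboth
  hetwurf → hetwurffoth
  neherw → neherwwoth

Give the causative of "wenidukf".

wenidukffani

"wenidukf" has second-to-last letter 'k'. The stems whose second-to-last letter is 'k' (hesenekz → hesenekzzani, hagawwokb → hagawwokbbani, muvnufekz → muvnufekzzani) double the final consonant and add -ani.
So wenidukf → wenidukffani.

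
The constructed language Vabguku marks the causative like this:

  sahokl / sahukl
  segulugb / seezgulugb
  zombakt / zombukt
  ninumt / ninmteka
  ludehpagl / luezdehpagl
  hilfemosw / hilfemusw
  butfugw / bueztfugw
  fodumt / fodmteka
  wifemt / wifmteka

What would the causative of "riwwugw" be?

butfugw and hilfemosw both end in -w yet inflect differently (bueztfugw, hilfemusw), so the final letter is not what conditions the rule; the second-to-last letter is.
"riwwugw" has second-to-last letter 'g'. The stems whose second-to-last letter is 'g' (butfugw → bueztfugw, segulugb → seezgulugb, ludehpagl → luezdehpagl) insert -ez- after the first vowel.
The other patterns: stems whose second-to-last letter is 'm' delete the last vowel and add -eka; stems whose second-to-last letter is 'k' or 's' change the last vowel to 'u'.
So riwwugw → riezwwugw.

riezwwugw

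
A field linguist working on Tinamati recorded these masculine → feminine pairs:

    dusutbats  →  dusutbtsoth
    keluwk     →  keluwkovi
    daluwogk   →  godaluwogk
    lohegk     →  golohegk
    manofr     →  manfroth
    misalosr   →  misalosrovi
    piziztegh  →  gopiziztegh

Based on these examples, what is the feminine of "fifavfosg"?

manofr and misalosr both end in -r yet inflect differently (manfroth, misalosrovi), so the final letter is not what conditions the rule; the second-to-last letter is.
"fifavfosg" has second-to-last letter 's'. The one such stem in the data (misalosr → misalosrovi) adds -ovi, so the same rule applies.
So fifavfosg → fifavfosgovi.

fifavfosgovi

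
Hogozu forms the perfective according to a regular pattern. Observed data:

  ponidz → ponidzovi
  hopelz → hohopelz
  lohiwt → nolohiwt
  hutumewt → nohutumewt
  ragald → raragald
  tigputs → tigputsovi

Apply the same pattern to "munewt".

"munewt" has second-to-last letter 'w'. The stems whose second-to-last letter is 'w' (hutumewt → nohutumewt, lohiwt → nolohiwt) add the prefix no-.
The other patterns: stems whose second-to-last letter is 'l' repeat the first consonant+vowel as a prefix; stems whose second-to-last letter is 'd' or 't' add -ovi.
So munewt → nomunewt.

nomunewt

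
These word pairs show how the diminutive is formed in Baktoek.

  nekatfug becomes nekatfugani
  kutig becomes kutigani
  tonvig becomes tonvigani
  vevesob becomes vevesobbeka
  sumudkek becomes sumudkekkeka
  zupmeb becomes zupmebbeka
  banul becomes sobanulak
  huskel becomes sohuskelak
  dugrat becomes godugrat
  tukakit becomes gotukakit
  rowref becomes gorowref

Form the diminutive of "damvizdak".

nekatfug and banul both have last vowel 'u' yet inflect differently (nekatfugani, sobanulak), so the last vowel is not what conditions the rule; the final letter is.
"damvizdak" ends in -k. The one such stem in the data (sumudkek → sumudkekkeka) doubles the final consonant and adds -eka (as do vevesob, zupmeb), so the same rule applies.
The other patterns: stems ending in -g add -ani; stems ending in -l add so- … -ak around the stem; stems ending in -f or -t add the prefix go-.
So damvizdak → damvizdakkeka.

damvizdakkeka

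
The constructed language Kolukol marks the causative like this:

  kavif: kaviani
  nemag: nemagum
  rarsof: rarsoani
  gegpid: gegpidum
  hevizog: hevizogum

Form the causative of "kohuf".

kohuani

"kohuf" ends in -f. The stems ending in -f (kavif → kaviani, rarsof → rarsoani) drop the final letter and add -ani.
So kohuf → kohuani.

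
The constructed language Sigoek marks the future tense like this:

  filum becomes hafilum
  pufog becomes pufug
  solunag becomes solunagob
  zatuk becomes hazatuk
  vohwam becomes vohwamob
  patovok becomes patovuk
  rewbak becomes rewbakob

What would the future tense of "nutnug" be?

hanutnug

vohwam and filum both end in -m yet inflect differently (vohwamob, hafilum), so the final letter is not what conditions the rule; the last vowel is.
"nutnug" has last vowel 'u'. The stems whose last vowel is 'u' (filum → hafilum, zatuk → hazatuk) add the prefix ha-.
So nutnug → hanutnug.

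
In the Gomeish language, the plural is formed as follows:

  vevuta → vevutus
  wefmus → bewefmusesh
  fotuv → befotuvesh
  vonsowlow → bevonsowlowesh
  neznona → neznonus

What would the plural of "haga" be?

"haga" ends in a vowel. The stems ending in a vowel (neznona → neznonus, vevuta → vevutus) drop the final letter and add -us.
So haga → hagus.

hagus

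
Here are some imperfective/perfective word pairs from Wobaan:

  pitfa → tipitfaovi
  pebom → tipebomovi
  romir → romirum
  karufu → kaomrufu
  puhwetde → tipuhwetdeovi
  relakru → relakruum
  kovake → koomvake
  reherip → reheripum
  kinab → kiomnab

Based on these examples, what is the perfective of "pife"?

kovake and puhwetde both end in -e yet inflect differently (koomvake, tipuhwetdeovi), so the final letter is not what conditions the rule; the first letter is.
"pife" begins with p-. The stems beginning with p- (pitfa → tipitfaovi, puhwetde → tipuhwetdeovi, pebom → tipebomovi) add ti- … -ovi around the stem.
The other patterns: stems beginning with k- insert -om- after the first vowel; stems beginning with r- add -um.
So pife → tipifeovi.

tipifeovi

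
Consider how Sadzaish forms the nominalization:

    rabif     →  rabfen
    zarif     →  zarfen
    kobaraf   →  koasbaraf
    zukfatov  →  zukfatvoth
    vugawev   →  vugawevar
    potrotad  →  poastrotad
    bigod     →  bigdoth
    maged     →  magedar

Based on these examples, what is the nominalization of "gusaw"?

maged and potrotad both end in -d yet inflect differently (magedar, poastrotad), so the final letter is not what conditions the rule; the last vowel is.
"gusaw" has last vowel 'a'. The stems whose last vowel is 'a' (potrotad → poastrotad, kobaraf → koasbaraf) insert -as- after the first vowel.
So gusaw → guassaw.

guassaw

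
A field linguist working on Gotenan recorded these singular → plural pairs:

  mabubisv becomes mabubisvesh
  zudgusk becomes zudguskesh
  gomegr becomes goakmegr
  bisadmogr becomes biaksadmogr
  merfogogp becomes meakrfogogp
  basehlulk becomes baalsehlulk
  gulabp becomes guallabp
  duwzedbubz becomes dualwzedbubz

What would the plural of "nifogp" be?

"nifogp" has second-to-last letter 'g'. The stems whose second-to-last letter is 'g' (gomegr → goakmegr, bisadmogr → biaksadmogr, merfogogp → meakrfogogp) insert -ak- after the first vowel.
So nifogp → niakfogp.

niakfogp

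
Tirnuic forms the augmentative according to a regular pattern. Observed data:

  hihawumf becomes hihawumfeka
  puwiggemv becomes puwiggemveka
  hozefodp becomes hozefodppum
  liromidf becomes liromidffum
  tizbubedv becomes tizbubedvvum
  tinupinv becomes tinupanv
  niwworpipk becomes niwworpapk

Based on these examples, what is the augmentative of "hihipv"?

hihawumf and liromidf both end in -f yet inflect differently (hihawumfeka, liromidffum), so the final letter is not what conditions the rule; the second-to-last letter is.
"hihipv" has second-to-last letter 'p'. The one such stem in the data (niwworpipk → niwworpapk) changes the last vowel to 'a' (as does tinupinv), so the same rule applies.
The other patterns: stems whose second-to-last letter is 'm' add -eka; stems whose second-to-last letter is 'd' double the final consonant and add -um.
So hihipv → hihapv.

hihapv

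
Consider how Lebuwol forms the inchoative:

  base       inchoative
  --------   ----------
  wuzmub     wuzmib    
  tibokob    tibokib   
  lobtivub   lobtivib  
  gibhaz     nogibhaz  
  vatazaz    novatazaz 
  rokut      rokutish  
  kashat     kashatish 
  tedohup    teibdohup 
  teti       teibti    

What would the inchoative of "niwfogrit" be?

wuzmub and rokut both have last vowel 'u' yet inflect differently (wuzmib, rokutish), so the last vowel is not what conditions the rule; the final letter is.
"niwfogrit" ends in -t. The stems ending in -t (rokut → rokutish, kashat → kashatish) add -ish.
So niwfogrit → niwfogritish.

niwfogritish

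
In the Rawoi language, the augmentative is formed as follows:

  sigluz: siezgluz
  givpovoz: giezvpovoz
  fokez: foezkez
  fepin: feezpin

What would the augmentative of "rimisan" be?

riezmisan

Every pair shown (sigluz → siezgluz, givpovoz → giezvpovoz, fokez → foezkez, …) follows the same rule: insert -ez- after the first vowel.
So rimisan → riezmisan.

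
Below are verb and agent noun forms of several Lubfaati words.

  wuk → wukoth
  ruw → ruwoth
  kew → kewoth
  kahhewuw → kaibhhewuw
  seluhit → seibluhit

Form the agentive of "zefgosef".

zeibfgosef

"zefgosef" has 3 vowels. The stems with 3 vowels (kahhewuw → kaibhhewuw, seluhit → seibluhit) insert -ib- after the first vowel.
The other pattern: stems with 1 vowel add -oth.
So zefgosef → zeibfgosef.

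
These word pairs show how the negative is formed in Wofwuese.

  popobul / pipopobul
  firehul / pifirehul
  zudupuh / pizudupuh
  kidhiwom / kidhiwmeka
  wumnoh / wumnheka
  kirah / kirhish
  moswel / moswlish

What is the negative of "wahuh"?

"wahuh" has last vowel 'u'. The stems whose last vowel is 'u' (popobul → pipopobul, firehul → pifirehul, zudupuh → pizudupuh) add the prefix pi-.
So wahuh → piwahuh.

piwahuh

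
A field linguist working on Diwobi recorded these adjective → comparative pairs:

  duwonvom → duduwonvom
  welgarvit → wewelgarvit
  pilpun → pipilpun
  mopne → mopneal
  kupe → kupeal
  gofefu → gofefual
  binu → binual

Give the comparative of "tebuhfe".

pilpun and gofefu both have last vowel 'u' yet inflect differently (pipilpun, gofefual), so the last vowel is not what conditions the rule; whether the stem ends in a vowel or a consonant is.
"tebuhfe" ends in a vowel. The stems ending in a vowel (mopne → mopneal, kupe → kupeal, gofefu → gofefual) add -al.
So tebuhfe → tebuhfeal.

tebuhfeal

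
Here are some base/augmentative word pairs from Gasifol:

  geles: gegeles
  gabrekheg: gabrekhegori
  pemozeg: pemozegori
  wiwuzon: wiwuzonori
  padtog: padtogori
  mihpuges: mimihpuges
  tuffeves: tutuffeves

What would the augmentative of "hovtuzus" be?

mihpuges and gabrekheg both have last vowel 'e' yet inflect differently (mimihpuges, gabrekhegori), so the last vowel is not what conditions the rule; the final letter is.
"hovtuzus" ends in -s. The stems ending in -s (mihpuges → mimihpuges, geles → gegeles, tuffeves → tutuffeves) repeat the first consonant+vowel as a prefix.
The other pattern: stems ending in -g or -n add -ori.
So hovtuzus → hohovtuzus.

hohovtuzus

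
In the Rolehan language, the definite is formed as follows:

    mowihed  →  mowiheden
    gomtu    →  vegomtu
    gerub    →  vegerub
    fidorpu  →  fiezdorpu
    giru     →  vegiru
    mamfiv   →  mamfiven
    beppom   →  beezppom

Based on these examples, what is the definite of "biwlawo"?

biezwlawo

gomtu and fidorpu both end in -u yet inflect differently (vegomtu, fiezdorpu), so the final letter is not what conditions the rule; the first letter is.
"biwlawo" begins with b-. The one such stem in the data (beppom → beezppom) inserts -ez- after the first vowel (as does fidorpu), so the same rule applies.
So biwlawo → biezwlawo.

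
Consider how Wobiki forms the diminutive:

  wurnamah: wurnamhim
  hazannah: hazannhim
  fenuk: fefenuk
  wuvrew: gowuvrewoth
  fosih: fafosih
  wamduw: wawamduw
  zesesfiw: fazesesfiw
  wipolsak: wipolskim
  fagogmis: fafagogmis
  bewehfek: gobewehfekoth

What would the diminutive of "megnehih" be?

wipolsak and bewehfek both end in -k yet inflect differently (wipolskim, gobewehfekoth), so the final letter is not what conditions the rule; the last vowel is.
"megnehih" has last vowel 'i'. The stems whose last vowel is 'i' (zesesfiw → fazesesfiw, fagogmis → fafagogmis, fosih → fafosih) add the prefix fa-.
So megnehih → famegnehih.

famegnehih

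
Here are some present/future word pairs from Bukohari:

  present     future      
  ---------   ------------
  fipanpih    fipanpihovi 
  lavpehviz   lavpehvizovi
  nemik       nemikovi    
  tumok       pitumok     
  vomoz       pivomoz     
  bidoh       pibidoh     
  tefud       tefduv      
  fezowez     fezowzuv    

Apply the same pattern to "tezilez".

bidoh and fipanpih both end in -h yet inflect differently (pibidoh, fipanpihovi), so the final letter is not what conditions the rule; the last vowel is.
"tezilez" has last vowel 'e'. The one such stem in the data (fezowez → fezowzuv) deletes the last vowel and adds -uv (as does tefud), so the same rule applies.
So tezilez → tezilzuv.

tezilzuv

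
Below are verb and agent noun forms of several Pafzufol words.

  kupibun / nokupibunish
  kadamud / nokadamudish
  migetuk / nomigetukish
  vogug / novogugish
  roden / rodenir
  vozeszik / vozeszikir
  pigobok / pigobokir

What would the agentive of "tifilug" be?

kupibun and roden both end in -n yet inflect differently (nokupibunish, rodenir), so the final letter is not what conditions the rule; the last vowel is.
"tifilug" has last vowel 'u'. The stems whose last vowel is 'u' (kupibun → nokupibunish, kadamud → nokadamudish, migetuk → nomigetukish) add no- … -ish around the stem.
The other pattern: stems whose last vowel is 'e', 'i' or 'o' add -ir.
So tifilug → notifilugish.

notifilugish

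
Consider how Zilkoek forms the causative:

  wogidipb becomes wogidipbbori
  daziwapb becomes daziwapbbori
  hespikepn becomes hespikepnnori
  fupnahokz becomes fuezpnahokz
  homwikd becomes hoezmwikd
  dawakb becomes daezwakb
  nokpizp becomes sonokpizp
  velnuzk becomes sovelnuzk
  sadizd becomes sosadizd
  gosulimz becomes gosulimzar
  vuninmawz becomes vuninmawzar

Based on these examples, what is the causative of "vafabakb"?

wogidipb and dawakb both end in -b yet inflect differently (wogidipbbori, daezwakb), so the final letter is not what conditions the rule; the second-to-last letter is.
"vafabakb" has second-to-last letter 'k'. The stems whose second-to-last letter is 'k' (fupnahokz → fuezpnahokz, homwikd → hoezmwikd, dawakb → daezwakb) insert -ez- after the first vowel.
The other patterns: stems whose second-to-last letter is 'p' double the final consonant and add -ori; stems whose second-to-last letter is 'z' add the prefix so-; stems whose second-to-last letter is 'm' or 'w' add -ar.
So vafabakb → vaezfabakb.

vaezfabakb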